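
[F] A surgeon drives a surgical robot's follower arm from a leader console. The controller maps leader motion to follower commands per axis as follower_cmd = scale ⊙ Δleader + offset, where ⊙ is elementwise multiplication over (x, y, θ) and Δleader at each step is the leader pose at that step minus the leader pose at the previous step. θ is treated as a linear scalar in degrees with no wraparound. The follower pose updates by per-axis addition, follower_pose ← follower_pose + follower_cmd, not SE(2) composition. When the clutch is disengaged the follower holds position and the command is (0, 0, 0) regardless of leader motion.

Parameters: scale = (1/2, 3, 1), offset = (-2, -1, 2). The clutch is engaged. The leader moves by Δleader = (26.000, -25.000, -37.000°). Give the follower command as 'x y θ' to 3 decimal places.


axis x: 1/2·26.000 + -2 = 11.000
axis y: 3·-25.000 + -1 = -76.000
axis θ: 1·-37.000 + 2 = -35.000

11.000 -76.000 -35.000


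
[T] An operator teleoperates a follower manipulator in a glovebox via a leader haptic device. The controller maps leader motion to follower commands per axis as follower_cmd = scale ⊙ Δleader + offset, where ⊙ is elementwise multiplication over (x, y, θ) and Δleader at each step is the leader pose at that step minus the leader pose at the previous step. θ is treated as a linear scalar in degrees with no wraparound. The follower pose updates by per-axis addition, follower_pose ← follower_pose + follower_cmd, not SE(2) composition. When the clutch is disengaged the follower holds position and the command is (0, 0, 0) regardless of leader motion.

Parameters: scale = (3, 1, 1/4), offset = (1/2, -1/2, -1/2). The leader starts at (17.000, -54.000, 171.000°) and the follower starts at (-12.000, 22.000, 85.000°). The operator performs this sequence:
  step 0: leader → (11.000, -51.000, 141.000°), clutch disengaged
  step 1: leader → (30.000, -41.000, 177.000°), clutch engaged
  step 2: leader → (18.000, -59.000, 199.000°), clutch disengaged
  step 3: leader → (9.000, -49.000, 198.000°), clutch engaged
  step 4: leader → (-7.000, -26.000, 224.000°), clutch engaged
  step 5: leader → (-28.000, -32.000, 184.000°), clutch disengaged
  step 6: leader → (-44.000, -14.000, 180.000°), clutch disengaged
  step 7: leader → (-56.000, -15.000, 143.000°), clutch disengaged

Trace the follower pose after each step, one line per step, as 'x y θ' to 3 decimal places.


step 0: Δleader=(-6.000, 3.000, -30.000°), disengaged; cmd=(0,0,0) → follower holds at (-12.000, 22.000, 85.000°)
step 1: Δleader=(19.000, 10.000, 36.000°), engaged; cmd=(57.500, 9.500, 8.500°) → follower=(45.500, 31.500, 93.500°)
step 2: Δleader=(-12.000, -18.000, 22.000°), disengaged; cmd=(0,0,0) → follower holds at (45.500, 31.500, 93.500°)
step 3: Δleader=(-9.000, 10.000, -1.000°), engaged; cmd=(-26.500, 9.500, -0.750°) → follower=(19.000, 41.000, 92.750°)
step 4: Δleader=(-16.000, 23.000, 26.000°), engaged; cmd=(-47.500, 22.500, 6.000°) → follower=(-28.500, 63.500, 98.750°)
step 5: Δleader=(-21.000, -6.000, -40.000°), disengaged; cmd=(0,0,0) → follower holds at (-28.500, 63.500, 98.750°)
step 6: Δleader=(-16.000, 18.000, -4.000°), disengaged; cmd=(0,0,0) → follower holds at (-28.500, 63.500, 98.750°)
step 7: Δleader=(-12.000, -1.000, -37.000°), disengaged; cmd=(0,0,0) → follower holds at (-28.500, 63.500, 98.750°)

-12.000 22.000 85.000
45.500 31.500 93.500
45.500 31.500 93.500
19.000 41.000 92.750
-28.500 63.500 98.750
-28.500 63.500 98.750
-28.500 63.500 98.750
-28.500 63.500 98.750


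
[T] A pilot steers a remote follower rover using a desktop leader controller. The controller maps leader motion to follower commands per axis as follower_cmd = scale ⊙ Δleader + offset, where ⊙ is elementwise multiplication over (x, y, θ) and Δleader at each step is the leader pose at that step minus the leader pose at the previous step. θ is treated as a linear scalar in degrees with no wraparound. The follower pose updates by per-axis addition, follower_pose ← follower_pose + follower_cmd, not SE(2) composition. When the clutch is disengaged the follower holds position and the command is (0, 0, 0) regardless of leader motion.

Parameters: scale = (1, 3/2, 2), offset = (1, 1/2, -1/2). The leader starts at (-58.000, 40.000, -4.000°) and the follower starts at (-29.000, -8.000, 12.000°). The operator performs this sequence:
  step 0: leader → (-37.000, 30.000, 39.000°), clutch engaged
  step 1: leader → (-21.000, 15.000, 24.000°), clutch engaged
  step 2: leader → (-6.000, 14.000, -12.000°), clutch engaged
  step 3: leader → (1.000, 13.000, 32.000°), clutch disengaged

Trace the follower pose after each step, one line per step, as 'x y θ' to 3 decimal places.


-7.000 -22.500 97.500
10.000 -44.500 67.000
26.000 -45.500 -5.500
26.000 -45.500 -5.500

step 0: Δleader=(21.000, -10.000, 43.000°), engaged; cmd=(22.000, -14.500, 85.500°) → follower=(-7.000, -22.500, 97.500°)
step 1: Δleader=(16.000, -15.000, -15.000°), engaged; cmd=(17.000, -22.000, -30.500°) → follower=(10.000, -44.500, 67.000°)
step 2: Δleader=(15.000, -1.000, -36.000°), engaged; cmd=(16.000, -1.000, -72.500°) → follower=(26.000, -45.500, -5.500°)
step 3: Δleader=(7.000, -1.000, 44.000°), disengaged; cmd=(0,0,0) → follower holds at (26.000, -45.500, -5.500°)


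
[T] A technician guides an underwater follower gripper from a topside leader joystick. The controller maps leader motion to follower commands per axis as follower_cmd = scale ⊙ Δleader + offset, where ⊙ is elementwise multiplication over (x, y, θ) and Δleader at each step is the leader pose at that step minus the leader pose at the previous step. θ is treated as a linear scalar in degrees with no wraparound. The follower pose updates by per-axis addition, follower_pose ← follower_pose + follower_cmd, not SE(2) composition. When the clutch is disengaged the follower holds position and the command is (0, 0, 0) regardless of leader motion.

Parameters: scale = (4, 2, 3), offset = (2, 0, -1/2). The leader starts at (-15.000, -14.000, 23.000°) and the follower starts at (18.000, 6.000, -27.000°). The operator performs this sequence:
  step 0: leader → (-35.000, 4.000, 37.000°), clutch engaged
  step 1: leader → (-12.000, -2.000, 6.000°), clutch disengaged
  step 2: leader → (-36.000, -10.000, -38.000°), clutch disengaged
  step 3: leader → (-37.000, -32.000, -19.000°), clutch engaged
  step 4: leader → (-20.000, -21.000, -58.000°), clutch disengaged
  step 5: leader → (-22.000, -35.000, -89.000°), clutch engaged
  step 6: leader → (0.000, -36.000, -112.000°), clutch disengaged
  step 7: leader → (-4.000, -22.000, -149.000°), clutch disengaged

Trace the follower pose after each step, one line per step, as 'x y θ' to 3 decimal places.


-60.000 42.000 14.500
-60.000 42.000 14.500
-60.000 42.000 14.500
-62.000 -2.000 71.000
-62.000 -2.000 71.000
-68.000 -30.000 -22.500
-68.000 -30.000 -22.500
-68.000 -30.000 -22.500

step 0: Δleader=(-20.000, 18.000, 14.000°), engaged; cmd=(-78.000, 36.000, 41.500°) → follower=(-60.000, 42.000, 14.500°)
step 1: Δleader=(23.000, -6.000, -31.000°), disengaged; cmd=(0,0,0) → follower holds at (-60.000, 42.000, 14.500°)
step 2: Δleader=(-24.000, -8.000, -44.000°), disengaged; cmd=(0,0,0) → follower holds at (-60.000, 42.000, 14.500°)
step 3: Δleader=(-1.000, -22.000, 19.000°), engaged; cmd=(-2.000, -44.000, 56.500°) → follower=(-62.000, -2.000, 71.000°)
step 4: Δleader=(17.000, 11.000, -39.000°), disengaged; cmd=(0,0,0) → follower holds at (-62.000, -2.000, 71.000°)
step 5: Δleader=(-2.000, -14.000, -31.000°), engaged; cmd=(-6.000, -28.000, -93.500°) → follower=(-68.000, -30.000, -22.500°)
step 6: Δleader=(22.000, -1.000, -23.000°), disengaged; cmd=(0,0,0) → follower holds at (-68.000, -30.000, -22.500°)
step 7: Δleader=(-4.000, 14.000, -37.000°), disengaged; cmd=(0,0,0) → follower holds at (-68.000, -30.000, -22.500°)


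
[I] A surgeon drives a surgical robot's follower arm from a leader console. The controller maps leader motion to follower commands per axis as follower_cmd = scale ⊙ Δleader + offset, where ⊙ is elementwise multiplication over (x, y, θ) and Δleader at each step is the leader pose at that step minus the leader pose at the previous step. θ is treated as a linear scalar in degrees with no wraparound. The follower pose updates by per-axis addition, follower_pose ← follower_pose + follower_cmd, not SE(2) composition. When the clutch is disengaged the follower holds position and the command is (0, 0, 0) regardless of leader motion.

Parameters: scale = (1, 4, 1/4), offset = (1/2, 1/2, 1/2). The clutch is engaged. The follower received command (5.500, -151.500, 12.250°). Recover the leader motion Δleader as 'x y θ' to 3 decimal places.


5.000 -38.000 47.000

axis x: (5.500 − 1/2) / (1) = 5.000
axis y: (-151.500 − 1/2) / (4) = -38.000
axis θ: (12.250 − 1/2) / (1/4) = 47.000


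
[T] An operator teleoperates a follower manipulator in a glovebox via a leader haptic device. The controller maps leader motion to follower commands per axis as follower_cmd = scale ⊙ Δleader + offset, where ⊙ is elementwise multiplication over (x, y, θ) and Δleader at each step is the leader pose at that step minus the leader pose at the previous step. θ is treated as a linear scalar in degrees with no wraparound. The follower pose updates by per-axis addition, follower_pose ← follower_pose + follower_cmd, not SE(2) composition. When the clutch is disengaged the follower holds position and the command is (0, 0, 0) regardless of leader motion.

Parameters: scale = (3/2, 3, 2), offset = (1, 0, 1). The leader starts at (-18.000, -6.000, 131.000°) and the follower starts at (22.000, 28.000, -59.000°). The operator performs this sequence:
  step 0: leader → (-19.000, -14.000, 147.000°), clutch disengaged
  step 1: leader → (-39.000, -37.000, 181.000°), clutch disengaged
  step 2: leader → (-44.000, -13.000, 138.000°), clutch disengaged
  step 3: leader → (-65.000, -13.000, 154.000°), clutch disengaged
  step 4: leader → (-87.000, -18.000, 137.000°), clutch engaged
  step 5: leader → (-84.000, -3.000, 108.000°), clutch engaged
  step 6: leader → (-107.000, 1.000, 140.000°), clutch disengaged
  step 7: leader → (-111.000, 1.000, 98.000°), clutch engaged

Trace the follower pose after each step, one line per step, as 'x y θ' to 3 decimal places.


22.000 28.000 -59.000
22.000 28.000 -59.000
22.000 28.000 -59.000
22.000 28.000 -59.000
-10.000 13.000 -92.000
-4.500 58.000 -149.000
-4.500 58.000 -149.000
-9.500 58.000 -232.000

step 0: Δleader=(-1.000, -8.000, 16.000°), disengaged; cmd=(0,0,0) → follower holds at (22.000, 28.000, -59.000°)
step 1: Δleader=(-20.000, -23.000, 34.000°), disengaged; cmd=(0,0,0) → follower holds at (22.000, 28.000, -59.000°)
step 2: Δleader=(-5.000, 24.000, -43.000°), disengaged; cmd=(0,0,0) → follower holds at (22.000, 28.000, -59.000°)
step 3: Δleader=(-21.000, 0.000, 16.000°), disengaged; cmd=(0,0,0) → follower holds at (22.000, 28.000, -59.000°)
step 4: Δleader=(-22.000, -5.000, -17.000°), engaged; cmd=(-32.000, -15.000, -33.000°) → follower=(-10.000, 13.000, -92.000°)
step 5: Δleader=(3.000, 15.000, -29.000°), engaged; cmd=(5.500, 45.000, -57.000°) → follower=(-4.500, 58.000, -149.000°)
step 6: Δleader=(-23.000, 4.000, 32.000°), disengaged; cmd=(0,0,0) → follower holds at (-4.500, 58.000, -149.000°)
step 7: Δleader=(-4.000, 0.000, -42.000°), engaged; cmd=(-5.000, 0.000, -83.000°) → follower=(-9.500, 58.000, -232.000°)


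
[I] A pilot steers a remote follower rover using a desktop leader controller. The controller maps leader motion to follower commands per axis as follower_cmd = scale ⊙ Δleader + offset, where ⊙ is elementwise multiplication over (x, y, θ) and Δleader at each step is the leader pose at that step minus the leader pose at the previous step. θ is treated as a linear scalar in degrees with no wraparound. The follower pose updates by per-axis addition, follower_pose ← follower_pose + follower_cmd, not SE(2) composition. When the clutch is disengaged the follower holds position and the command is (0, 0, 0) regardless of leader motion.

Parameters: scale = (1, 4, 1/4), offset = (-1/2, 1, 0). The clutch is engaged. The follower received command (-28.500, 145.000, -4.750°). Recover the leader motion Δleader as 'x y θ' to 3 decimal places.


-28.000 36.000 -19.000

axis x: (-28.500 − -1/2) / (1) = -28.000
axis y: (145.000 − 1) / (4) = 36.000
axis θ: (-4.750 − 0) / (1/4) = -19.000


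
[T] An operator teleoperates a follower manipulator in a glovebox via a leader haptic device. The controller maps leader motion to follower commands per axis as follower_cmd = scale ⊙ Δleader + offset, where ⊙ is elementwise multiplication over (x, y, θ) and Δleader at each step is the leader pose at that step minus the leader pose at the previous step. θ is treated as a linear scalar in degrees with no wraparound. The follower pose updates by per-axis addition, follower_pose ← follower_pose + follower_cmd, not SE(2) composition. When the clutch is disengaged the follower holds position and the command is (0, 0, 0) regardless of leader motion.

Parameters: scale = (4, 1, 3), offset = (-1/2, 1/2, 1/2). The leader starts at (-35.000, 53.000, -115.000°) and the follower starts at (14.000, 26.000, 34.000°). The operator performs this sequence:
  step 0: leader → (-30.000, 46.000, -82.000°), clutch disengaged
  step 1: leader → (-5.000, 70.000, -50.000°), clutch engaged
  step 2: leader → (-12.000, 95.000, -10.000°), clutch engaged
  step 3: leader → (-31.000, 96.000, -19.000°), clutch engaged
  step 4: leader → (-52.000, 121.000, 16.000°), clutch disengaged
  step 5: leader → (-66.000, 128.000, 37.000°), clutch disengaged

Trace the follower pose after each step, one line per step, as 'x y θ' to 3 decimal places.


step 0: Δleader=(5.000, -7.000, 33.000°), disengaged; cmd=(0,0,0) → follower holds at (14.000, 26.000, 34.000°)
step 1: Δleader=(25.000, 24.000, 32.000°), engaged; cmd=(99.500, 24.500, 96.500°) → follower=(113.500, 50.500, 130.500°)
step 2: Δleader=(-7.000, 25.000, 40.000°), engaged; cmd=(-28.500, 25.500, 120.500°) → follower=(85.000, 76.000, 251.000°)
step 3: Δleader=(-19.000, 1.000, -9.000°), engaged; cmd=(-76.500, 1.500, -26.500°) → follower=(8.500, 77.500, 224.500°)
step 4: Δleader=(-21.000, 25.000, 35.000°), disengaged; cmd=(0,0,0) → follower holds at (8.500, 77.500, 224.500°)
step 5: Δleader=(-14.000, 7.000, 21.000°), disengaged; cmd=(0,0,0) → follower holds at (8.500, 77.500, 224.500°)

14.000 26.000 34.000
113.500 50.500 130.500
85.000 76.000 251.000
8.500 77.500 224.500
8.500 77.500 224.500
8.500 77.500 224.500


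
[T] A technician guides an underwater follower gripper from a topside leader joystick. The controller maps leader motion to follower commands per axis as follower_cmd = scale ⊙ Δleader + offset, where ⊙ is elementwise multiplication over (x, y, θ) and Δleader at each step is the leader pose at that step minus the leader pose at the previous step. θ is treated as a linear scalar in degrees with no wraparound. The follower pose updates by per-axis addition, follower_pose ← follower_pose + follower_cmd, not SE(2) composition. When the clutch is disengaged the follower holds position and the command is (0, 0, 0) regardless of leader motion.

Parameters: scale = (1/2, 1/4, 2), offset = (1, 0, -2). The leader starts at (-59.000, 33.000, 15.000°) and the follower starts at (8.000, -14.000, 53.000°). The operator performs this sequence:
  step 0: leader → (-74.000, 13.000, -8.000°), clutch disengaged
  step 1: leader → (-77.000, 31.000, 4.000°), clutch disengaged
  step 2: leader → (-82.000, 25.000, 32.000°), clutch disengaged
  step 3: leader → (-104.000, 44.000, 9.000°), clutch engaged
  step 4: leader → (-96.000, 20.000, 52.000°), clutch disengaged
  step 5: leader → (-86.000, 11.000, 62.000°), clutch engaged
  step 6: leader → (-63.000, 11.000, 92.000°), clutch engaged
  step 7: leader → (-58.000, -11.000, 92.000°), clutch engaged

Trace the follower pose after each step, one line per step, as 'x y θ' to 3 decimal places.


8.000 -14.000 53.000
8.000 -14.000 53.000
8.000 -14.000 53.000
-2.000 -9.250 5.000
-2.000 -9.250 5.000
4.000 -11.500 23.000
16.500 -11.500 81.000
20.000 -17.000 79.000

step 0: Δleader=(-15.000, -20.000, -23.000°), disengaged; cmd=(0,0,0) → follower holds at (8.000, -14.000, 53.000°)
step 1: Δleader=(-3.000, 18.000, 12.000°), disengaged; cmd=(0,0,0) → follower holds at (8.000, -14.000, 53.000°)
step 2: Δleader=(-5.000, -6.000, 28.000°), disengaged; cmd=(0,0,0) → follower holds at (8.000, -14.000, 53.000°)
step 3: Δleader=(-22.000, 19.000, -23.000°), engaged; cmd=(-10.000, 4.750, -48.000°) → follower=(-2.000, -9.250, 5.000°)
step 4: Δleader=(8.000, -24.000, 43.000°), disengaged; cmd=(0,0,0) → follower holds at (-2.000, -9.250, 5.000°)
step 5: Δleader=(10.000, -9.000, 10.000°), engaged; cmd=(6.000, -2.250, 18.000°) → follower=(4.000, -11.500, 23.000°)
step 6: Δleader=(23.000, 0.000, 30.000°), engaged; cmd=(12.500, 0.000, 58.000°) → follower=(16.500, -11.500, 81.000°)
step 7: Δleader=(5.000, -22.000, 0.000°), engaged; cmd=(3.500, -5.500, -2.000°) → follower=(20.000, -17.000, 79.000°)


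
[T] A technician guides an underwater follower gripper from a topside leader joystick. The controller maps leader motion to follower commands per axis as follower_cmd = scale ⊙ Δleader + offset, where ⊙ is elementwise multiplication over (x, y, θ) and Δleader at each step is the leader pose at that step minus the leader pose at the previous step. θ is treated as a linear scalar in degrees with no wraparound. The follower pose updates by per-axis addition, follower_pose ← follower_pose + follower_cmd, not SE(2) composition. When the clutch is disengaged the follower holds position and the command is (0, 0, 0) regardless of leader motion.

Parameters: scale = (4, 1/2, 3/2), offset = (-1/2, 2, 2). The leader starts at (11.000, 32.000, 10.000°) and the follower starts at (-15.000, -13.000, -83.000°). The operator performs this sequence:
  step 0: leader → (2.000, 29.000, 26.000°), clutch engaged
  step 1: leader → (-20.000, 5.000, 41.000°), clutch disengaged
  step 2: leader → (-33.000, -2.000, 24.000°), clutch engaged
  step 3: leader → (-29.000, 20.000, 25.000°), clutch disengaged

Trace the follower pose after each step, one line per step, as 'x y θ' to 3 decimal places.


-51.500 -12.500 -57.000
-51.500 -12.500 -57.000
-104.000 -14.000 -80.500
-104.000 -14.000 -80.500

step 0: Δleader=(-9.000, -3.000, 16.000°), engaged; cmd=(-36.500, 0.500, 26.000°) → follower=(-51.500, -12.500, -57.000°)
step 1: Δleader=(-22.000, -24.000, 15.000°), disengaged; cmd=(0,0,0) → follower holds at (-51.500, -12.500, -57.000°)
step 2: Δleader=(-13.000, -7.000, -17.000°), engaged; cmd=(-52.500, -1.500, -23.500°) → follower=(-104.000, -14.000, -80.500°)
step 3: Δleader=(4.000, 22.000, 1.000°), disengaged; cmd=(0,0,0) → follower holds at (-104.000, -14.000, -80.500°)


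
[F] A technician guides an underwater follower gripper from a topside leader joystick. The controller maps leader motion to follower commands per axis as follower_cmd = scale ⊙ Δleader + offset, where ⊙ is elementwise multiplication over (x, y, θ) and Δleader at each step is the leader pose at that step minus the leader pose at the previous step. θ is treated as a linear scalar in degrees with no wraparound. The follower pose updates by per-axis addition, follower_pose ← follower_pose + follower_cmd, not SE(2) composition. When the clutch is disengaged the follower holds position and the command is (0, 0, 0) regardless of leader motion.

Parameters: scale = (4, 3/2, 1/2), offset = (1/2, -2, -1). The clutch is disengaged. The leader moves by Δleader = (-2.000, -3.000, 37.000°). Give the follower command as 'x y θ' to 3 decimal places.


clutch disengaged → follower holds; cmd = (0, 0, 0)

0.000 0.000 0.000


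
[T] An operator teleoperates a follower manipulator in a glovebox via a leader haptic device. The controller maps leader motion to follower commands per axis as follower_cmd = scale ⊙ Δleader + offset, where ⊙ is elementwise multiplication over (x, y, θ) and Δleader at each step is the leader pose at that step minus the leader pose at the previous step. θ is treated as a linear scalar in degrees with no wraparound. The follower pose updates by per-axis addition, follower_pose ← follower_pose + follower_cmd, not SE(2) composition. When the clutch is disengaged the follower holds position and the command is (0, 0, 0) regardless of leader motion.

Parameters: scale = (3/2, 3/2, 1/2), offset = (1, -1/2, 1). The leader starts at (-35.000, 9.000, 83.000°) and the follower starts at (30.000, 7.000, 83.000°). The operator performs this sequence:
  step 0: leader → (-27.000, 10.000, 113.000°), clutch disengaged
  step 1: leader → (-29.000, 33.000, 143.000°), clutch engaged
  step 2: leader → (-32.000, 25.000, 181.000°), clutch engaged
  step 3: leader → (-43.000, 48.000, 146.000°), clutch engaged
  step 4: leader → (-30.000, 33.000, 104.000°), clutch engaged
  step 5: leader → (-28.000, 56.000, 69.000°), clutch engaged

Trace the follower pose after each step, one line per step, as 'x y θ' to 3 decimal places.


step 0: Δleader=(8.000, 1.000, 30.000°), disengaged; cmd=(0,0,0) → follower holds at (30.000, 7.000, 83.000°)
step 1: Δleader=(-2.000, 23.000, 30.000°), engaged; cmd=(-2.000, 34.000, 16.000°) → follower=(28.000, 41.000, 99.000°)
step 2: Δleader=(-3.000, -8.000, 38.000°), engaged; cmd=(-3.500, -12.500, 20.000°) → follower=(24.500, 28.500, 119.000°)
step 3: Δleader=(-11.000, 23.000, -35.000°), engaged; cmd=(-15.500, 34.000, -16.500°) → follower=(9.000, 62.500, 102.500°)
step 4: Δleader=(13.000, -15.000, -42.000°), engaged; cmd=(20.500, -23.000, -20.000°) → follower=(29.500, 39.500, 82.500°)
step 5: Δleader=(2.000, 23.000, -35.000°), engaged; cmd=(4.000, 34.000, -16.500°) → follower=(33.500, 73.500, 66.000°)

30.000 7.000 83.000
28.000 41.000 99.000
24.500 28.500 119.000
9.000 62.500 102.500
29.500 39.500 82.500
33.500 73.500 66.000


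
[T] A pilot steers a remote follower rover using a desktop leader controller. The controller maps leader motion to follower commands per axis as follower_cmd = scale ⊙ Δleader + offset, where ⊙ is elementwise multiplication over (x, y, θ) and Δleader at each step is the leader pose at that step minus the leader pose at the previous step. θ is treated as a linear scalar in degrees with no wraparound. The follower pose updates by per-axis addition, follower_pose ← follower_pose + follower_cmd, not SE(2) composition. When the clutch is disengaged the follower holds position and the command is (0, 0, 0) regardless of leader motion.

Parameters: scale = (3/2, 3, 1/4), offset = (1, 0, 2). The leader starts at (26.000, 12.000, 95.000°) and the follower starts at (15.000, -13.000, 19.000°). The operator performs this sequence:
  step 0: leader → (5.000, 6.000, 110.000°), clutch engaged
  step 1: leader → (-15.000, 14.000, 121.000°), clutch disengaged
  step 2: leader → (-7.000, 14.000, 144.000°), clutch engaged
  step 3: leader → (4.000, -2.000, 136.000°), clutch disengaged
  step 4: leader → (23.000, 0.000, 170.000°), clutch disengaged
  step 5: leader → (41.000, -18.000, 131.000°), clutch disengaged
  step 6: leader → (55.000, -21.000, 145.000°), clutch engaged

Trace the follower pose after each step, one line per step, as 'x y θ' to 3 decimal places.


step 0: Δleader=(-21.000, -6.000, 15.000°), engaged; cmd=(-30.500, -18.000, 5.750°) → follower=(-15.500, -31.000, 24.750°)
step 1: Δleader=(-20.000, 8.000, 11.000°), disengaged; cmd=(0,0,0) → follower holds at (-15.500, -31.000, 24.750°)
step 2: Δleader=(8.000, 0.000, 23.000°), engaged; cmd=(13.000, 0.000, 7.750°) → follower=(-2.500, -31.000, 32.500°)
step 3: Δleader=(11.000, -16.000, -8.000°), disengaged; cmd=(0,0,0) → follower holds at (-2.500, -31.000, 32.500°)
step 4: Δleader=(19.000, 2.000, 34.000°), disengaged; cmd=(0,0,0) → follower holds at (-2.500, -31.000, 32.500°)
step 5: Δleader=(18.000, -18.000, -39.000°), disengaged; cmd=(0,0,0) → follower holds at (-2.500, -31.000, 32.500°)
step 6: Δleader=(14.000, -3.000, 14.000°), engaged; cmd=(22.000, -9.000, 5.500°) → follower=(19.500, -40.000, 38.000°)

-15.500 -31.000 24.750
-15.500 -31.000 24.750
-2.500 -31.000 32.500
-2.500 -31.000 32.500
-2.500 -31.000 32.500
-2.500 -31.000 32.500
19.500 -40.000 38.000


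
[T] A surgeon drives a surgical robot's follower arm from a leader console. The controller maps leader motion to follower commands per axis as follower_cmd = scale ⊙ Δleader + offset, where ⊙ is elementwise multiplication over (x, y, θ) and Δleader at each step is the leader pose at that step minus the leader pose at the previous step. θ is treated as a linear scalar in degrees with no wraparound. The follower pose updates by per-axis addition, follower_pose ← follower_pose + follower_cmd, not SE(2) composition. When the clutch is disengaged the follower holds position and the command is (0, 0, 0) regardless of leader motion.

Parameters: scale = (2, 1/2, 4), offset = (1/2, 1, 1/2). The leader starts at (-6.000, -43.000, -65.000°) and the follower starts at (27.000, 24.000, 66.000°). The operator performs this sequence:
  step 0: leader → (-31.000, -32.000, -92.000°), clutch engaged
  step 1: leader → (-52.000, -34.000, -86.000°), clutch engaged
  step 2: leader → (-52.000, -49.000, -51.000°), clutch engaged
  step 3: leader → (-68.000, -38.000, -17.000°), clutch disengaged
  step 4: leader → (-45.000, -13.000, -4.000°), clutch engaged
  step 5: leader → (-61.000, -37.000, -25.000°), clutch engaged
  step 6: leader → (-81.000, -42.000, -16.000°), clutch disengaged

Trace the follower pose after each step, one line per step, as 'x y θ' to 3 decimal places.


-22.500 30.500 -41.500
-64.000 30.500 -17.000
-63.500 24.000 123.500
-63.500 24.000 123.500
-17.000 37.500 176.000
-48.500 26.500 92.500
-48.500 26.500 92.500

step 0: Δleader=(-25.000, 11.000, -27.000°), engaged; cmd=(-49.500, 6.500, -107.500°) → follower=(-22.500, 30.500, -41.500°)
step 1: Δleader=(-21.000, -2.000, 6.000°), engaged; cmd=(-41.500, 0.000, 24.500°) → follower=(-64.000, 30.500, -17.000°)
step 2: Δleader=(0.000, -15.000, 35.000°), engaged; cmd=(0.500, -6.500, 140.500°) → follower=(-63.500, 24.000, 123.500°)
step 3: Δleader=(-16.000, 11.000, 34.000°), disengaged; cmd=(0,0,0) → follower holds at (-63.500, 24.000, 123.500°)
step 4: Δleader=(23.000, 25.000, 13.000°), engaged; cmd=(46.500, 13.500, 52.500°) → follower=(-17.000, 37.500, 176.000°)
step 5: Δleader=(-16.000, -24.000, -21.000°), engaged; cmd=(-31.500, -11.000, -83.500°) → follower=(-48.500, 26.500, 92.500°)
step 6: Δleader=(-20.000, -5.000, 9.000°), disengaged; cmd=(0,0,0) → follower holds at (-48.500, 26.500, 92.500°)


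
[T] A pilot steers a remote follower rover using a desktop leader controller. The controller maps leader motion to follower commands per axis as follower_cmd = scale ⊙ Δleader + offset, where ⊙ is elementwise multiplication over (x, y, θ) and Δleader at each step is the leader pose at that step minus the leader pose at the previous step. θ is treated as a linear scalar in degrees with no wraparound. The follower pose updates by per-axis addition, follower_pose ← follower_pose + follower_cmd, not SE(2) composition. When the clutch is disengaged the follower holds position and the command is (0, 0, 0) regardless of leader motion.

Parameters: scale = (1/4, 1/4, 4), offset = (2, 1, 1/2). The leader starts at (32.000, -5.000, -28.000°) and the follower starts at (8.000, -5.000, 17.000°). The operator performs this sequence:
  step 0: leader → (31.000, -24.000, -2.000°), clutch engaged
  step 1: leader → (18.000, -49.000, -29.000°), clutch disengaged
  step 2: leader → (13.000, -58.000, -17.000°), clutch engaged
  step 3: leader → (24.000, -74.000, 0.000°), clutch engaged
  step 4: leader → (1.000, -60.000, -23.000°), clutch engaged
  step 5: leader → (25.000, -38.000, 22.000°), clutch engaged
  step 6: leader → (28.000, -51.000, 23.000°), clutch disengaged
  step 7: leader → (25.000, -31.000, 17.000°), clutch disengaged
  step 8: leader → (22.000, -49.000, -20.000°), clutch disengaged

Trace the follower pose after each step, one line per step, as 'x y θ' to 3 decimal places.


step 0: Δleader=(-1.000, -19.000, 26.000°), engaged; cmd=(1.750, -3.750, 104.500°) → follower=(9.750, -8.750, 121.500°)
step 1: Δleader=(-13.000, -25.000, -27.000°), disengaged; cmd=(0,0,0) → follower holds at (9.750, -8.750, 121.500°)
step 2: Δleader=(-5.000, -9.000, 12.000°), engaged; cmd=(0.750, -1.250, 48.500°) → follower=(10.500, -10.000, 170.000°)
step 3: Δleader=(11.000, -16.000, 17.000°), engaged; cmd=(4.750, -3.000, 68.500°) → follower=(15.250, -13.000, 238.500°)
step 4: Δleader=(-23.000, 14.000, -23.000°), engaged; cmd=(-3.750, 4.500, -91.500°) → follower=(11.500, -8.500, 147.000°)
step 5: Δleader=(24.000, 22.000, 45.000°), engaged; cmd=(8.000, 6.500, 180.500°) → follower=(19.500, -2.000, 327.500°)
step 6: Δleader=(3.000, -13.000, 1.000°), disengaged; cmd=(0,0,0) → follower holds at (19.500, -2.000, 327.500°)
step 7: Δleader=(-3.000, 20.000, -6.000°), disengaged; cmd=(0,0,0) → follower holds at (19.500, -2.000, 327.500°)
step 8: Δleader=(-3.000, -18.000, -37.000°), disengaged; cmd=(0,0,0) → follower holds at (19.500, -2.000, 327.500°)

9.750 -8.750 121.500
9.750 -8.750 121.500
10.500 -10.000 170.000
15.250 -13.000 238.500
11.500 -8.500 147.000
19.500 -2.000 327.500
19.500 -2.000 327.500
19.500 -2.000 327.500
19.500 -2.000 327.500


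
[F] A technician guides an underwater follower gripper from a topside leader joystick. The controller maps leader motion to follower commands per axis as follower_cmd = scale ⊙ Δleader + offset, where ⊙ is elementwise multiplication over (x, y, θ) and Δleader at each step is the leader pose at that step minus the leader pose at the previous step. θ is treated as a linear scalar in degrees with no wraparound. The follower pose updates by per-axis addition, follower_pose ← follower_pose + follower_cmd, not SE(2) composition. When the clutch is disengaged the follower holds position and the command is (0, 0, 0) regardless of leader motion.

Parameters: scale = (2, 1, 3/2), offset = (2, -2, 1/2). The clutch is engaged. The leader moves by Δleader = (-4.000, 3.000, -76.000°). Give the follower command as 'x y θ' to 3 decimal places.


-6.000 1.000 -113.500

axis x: 2·-4.000 + 2 = -6.000
axis y: 1·3.000 + -2 = 1.000
axis θ: 3/2·-76.000 + 1/2 = -113.500


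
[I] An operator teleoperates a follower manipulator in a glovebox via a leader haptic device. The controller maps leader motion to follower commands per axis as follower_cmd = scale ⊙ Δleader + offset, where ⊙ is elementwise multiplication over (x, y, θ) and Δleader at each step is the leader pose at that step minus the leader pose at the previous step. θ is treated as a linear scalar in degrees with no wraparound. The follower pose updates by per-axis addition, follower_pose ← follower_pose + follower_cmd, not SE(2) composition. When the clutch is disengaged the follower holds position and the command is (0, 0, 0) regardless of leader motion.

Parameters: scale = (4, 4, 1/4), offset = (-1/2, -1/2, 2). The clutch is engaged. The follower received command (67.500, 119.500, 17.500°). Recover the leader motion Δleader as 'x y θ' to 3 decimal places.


17.000 30.000 62.000

axis x: (67.500 − -1/2) / (4) = 17.000
axis y: (119.500 − -1/2) / (4) = 30.000
axis θ: (17.500 − 2) / (1/4) = 62.000


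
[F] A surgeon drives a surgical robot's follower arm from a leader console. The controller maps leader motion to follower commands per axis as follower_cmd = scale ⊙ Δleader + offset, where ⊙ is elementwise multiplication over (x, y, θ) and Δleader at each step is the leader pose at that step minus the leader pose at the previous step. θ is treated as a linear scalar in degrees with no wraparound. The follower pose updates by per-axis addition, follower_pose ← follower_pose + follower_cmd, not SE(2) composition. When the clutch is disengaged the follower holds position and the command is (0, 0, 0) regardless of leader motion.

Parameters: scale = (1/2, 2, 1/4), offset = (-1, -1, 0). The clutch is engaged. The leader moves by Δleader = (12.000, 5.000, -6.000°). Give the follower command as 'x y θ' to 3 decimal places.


5.000 9.000 -1.500

axis x: 1/2·12.000 + -1 = 5.000
axis y: 2·5.000 + -1 = 9.000
axis θ: 1/4·-6.000 + 0 = -1.500


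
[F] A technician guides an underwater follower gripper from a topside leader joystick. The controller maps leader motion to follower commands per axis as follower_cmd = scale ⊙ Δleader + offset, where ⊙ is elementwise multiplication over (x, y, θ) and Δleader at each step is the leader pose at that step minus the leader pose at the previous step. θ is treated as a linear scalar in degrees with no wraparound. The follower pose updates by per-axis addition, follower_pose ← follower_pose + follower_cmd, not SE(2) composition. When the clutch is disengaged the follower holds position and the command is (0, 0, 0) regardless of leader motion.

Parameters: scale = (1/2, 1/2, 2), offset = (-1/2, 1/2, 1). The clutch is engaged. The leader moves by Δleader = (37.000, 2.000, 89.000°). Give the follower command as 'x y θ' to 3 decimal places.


18.000 1.500 179.000

axis x: 1/2·37.000 + -1/2 = 18.000
axis y: 1/2·2.000 + 1/2 = 1.500
axis θ: 2·89.000 + 1 = 179.000


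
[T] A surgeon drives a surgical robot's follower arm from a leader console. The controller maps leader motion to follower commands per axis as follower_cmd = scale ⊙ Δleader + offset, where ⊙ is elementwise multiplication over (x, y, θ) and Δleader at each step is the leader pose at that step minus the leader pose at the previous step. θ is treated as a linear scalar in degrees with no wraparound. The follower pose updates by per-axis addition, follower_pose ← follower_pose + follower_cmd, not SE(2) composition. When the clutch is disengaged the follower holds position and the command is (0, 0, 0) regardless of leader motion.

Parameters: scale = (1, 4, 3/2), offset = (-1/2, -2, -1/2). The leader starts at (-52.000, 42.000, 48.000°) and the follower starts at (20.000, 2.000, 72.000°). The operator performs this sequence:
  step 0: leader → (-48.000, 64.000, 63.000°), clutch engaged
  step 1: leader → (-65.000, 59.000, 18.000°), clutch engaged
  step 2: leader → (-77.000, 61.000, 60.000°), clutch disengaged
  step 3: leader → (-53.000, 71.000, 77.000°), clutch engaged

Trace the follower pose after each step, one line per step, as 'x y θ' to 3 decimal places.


23.500 88.000 94.000
6.000 66.000 26.000
6.000 66.000 26.000
29.500 104.000 51.000

step 0: Δleader=(4.000, 22.000, 15.000°), engaged; cmd=(3.500, 86.000, 22.000°) → follower=(23.500, 88.000, 94.000°)
step 1: Δleader=(-17.000, -5.000, -45.000°), engaged; cmd=(-17.500, -22.000, -68.000°) → follower=(6.000, 66.000, 26.000°)
step 2: Δleader=(-12.000, 2.000, 42.000°), disengaged; cmd=(0,0,0) → follower holds at (6.000, 66.000, 26.000°)
step 3: Δleader=(24.000, 10.000, 17.000°), engaged; cmd=(23.500, 38.000, 25.000°) → follower=(29.500, 104.000, 51.000°)


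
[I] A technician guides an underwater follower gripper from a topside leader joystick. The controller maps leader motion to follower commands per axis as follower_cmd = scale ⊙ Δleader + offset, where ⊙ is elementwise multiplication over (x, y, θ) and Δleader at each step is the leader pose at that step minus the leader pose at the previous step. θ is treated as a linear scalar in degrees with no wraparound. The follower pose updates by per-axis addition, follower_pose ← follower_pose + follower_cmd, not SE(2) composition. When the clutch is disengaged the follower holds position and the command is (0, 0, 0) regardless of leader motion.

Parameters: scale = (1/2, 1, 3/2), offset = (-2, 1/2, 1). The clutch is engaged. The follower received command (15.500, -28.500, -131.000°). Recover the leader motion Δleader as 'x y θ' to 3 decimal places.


35.000 -29.000 -88.000

axis x: (15.500 − -2) / (1/2) = 35.000
axis y: (-28.500 − 1/2) / (1) = -29.000
axis θ: (-131.000 − 1) / (3/2) = -88.000


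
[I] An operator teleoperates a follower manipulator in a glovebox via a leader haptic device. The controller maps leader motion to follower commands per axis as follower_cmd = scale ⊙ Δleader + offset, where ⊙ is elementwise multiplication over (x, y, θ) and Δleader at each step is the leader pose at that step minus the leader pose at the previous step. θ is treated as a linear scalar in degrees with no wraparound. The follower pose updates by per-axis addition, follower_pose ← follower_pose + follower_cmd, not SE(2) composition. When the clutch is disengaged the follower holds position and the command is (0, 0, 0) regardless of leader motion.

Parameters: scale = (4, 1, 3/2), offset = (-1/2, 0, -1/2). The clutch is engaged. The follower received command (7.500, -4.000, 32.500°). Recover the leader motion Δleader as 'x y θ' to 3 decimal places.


axis x: (7.500 − -1/2) / (4) = 2.000
axis y: (-4.000 − 0) / (1) = -4.000
axis θ: (32.500 − -1/2) / (3/2) = 22.000

2.000 -4.000 22.000


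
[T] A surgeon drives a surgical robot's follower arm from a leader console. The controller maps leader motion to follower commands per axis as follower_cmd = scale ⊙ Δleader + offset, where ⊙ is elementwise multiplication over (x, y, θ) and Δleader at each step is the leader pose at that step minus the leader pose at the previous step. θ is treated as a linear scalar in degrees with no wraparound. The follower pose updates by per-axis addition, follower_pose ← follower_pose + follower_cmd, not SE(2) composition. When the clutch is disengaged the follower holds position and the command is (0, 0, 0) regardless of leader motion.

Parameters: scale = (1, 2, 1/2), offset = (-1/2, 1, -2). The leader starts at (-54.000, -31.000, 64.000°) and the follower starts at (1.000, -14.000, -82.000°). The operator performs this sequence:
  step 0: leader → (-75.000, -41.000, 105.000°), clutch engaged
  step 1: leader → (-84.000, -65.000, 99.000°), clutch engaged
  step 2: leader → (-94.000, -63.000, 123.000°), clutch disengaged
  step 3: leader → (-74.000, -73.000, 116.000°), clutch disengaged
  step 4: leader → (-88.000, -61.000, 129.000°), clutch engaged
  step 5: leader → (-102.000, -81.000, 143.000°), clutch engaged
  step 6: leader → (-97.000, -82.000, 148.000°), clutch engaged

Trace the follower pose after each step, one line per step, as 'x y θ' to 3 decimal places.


step 0: Δleader=(-21.000, -10.000, 41.000°), engaged; cmd=(-21.500, -19.000, 18.500°) → follower=(-20.500, -33.000, -63.500°)
step 1: Δleader=(-9.000, -24.000, -6.000°), engaged; cmd=(-9.500, -47.000, -5.000°) → follower=(-30.000, -80.000, -68.500°)
step 2: Δleader=(-10.000, 2.000, 24.000°), disengaged; cmd=(0,0,0) → follower holds at (-30.000, -80.000, -68.500°)
step 3: Δleader=(20.000, -10.000, -7.000°), disengaged; cmd=(0,0,0) → follower holds at (-30.000, -80.000, -68.500°)
step 4: Δleader=(-14.000, 12.000, 13.000°), engaged; cmd=(-14.500, 25.000, 4.500°) → follower=(-44.500, -55.000, -64.000°)
step 5: Δleader=(-14.000, -20.000, 14.000°), engaged; cmd=(-14.500, -39.000, 5.000°) → follower=(-59.000, -94.000, -59.000°)
step 6: Δleader=(5.000, -1.000, 5.000°), engaged; cmd=(4.500, -1.000, 0.500°) → follower=(-54.500, -95.000, -58.500°)

-20.500 -33.000 -63.500
-30.000 -80.000 -68.500
-30.000 -80.000 -68.500
-30.000 -80.000 -68.500
-44.500 -55.000 -64.000
-59.000 -94.000 -59.000
-54.500 -95.000 -58.500
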